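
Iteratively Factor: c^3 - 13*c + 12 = (c - 3)*(c^2 + 3*c - 4) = (c - 3)*(c - 1)*(c + 4)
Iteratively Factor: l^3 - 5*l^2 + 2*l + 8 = (l + 1)*(l^2 - 6*l + 8) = (l - 2)*(l + 1)*(l - 4)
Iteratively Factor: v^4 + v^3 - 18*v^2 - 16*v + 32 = (v + 2)*(v^3 - v^2 - 16*v + 16) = (v + 2)*(v + 4)*(v^2 - 5*v + 4) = (v - 4)*(v + 2)*(v + 4)*(v - 1)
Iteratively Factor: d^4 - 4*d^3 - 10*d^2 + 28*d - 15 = (d - 1)*(d^3 - 3*d^2 - 13*d + 15) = (d - 1)*(d + 3)*(d^2 - 6*d + 5) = (d - 5)*(d - 1)*(d + 3)*(d - 1)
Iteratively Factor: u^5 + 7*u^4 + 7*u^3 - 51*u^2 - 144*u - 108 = (u + 3)*(u^4 + 4*u^3 - 5*u^2 - 36*u - 36) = (u + 2)*(u + 3)*(u^3 + 2*u^2 - 9*u - 18) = (u - 3)*(u + 2)*(u + 3)*(u^2 + 5*u + 6) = (u - 3)*(u + 2)^2*(u + 3)*(u + 3)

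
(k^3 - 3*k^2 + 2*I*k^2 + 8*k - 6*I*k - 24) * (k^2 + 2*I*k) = k^5 - 3*k^4 + 4*I*k^4 + 4*k^3 - 12*I*k^3 - 12*k^2 + 16*I*k^2 - 48*I*k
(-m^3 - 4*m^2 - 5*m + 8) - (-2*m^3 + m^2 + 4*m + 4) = m^3 - 5*m^2 - 9*m + 4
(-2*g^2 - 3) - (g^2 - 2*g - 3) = -3*g^2 + 2*g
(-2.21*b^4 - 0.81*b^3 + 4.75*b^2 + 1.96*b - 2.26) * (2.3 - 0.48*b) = 1.0608*b^5 - 4.6942*b^4 - 4.143*b^3 + 9.9842*b^2 + 5.5928*b - 5.198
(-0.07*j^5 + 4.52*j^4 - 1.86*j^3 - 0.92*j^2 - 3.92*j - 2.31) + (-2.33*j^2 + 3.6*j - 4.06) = -0.07*j^5 + 4.52*j^4 - 1.86*j^3 - 3.25*j^2 - 0.32*j - 6.37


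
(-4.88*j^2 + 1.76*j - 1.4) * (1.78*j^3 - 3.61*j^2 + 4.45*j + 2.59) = -8.6864*j^5 + 20.7496*j^4 - 30.5616*j^3 + 0.2468*j^2 - 1.6716*j - 3.626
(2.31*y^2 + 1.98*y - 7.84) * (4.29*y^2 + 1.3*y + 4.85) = 9.9099*y^4 + 11.4972*y^3 - 19.8561*y^2 - 0.589*y - 38.024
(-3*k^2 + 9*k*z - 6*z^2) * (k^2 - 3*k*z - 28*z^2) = -3*k^4 + 18*k^3*z + 51*k^2*z^2 - 234*k*z^3 + 168*z^4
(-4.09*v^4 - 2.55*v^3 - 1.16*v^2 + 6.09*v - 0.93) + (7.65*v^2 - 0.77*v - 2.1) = -4.09*v^4 - 2.55*v^3 + 6.49*v^2 + 5.32*v - 3.03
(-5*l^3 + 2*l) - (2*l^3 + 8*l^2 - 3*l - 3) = -7*l^3 - 8*l^2 + 5*l + 3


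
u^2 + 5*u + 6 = (u + 2)*(u + 3)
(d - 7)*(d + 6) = d^2 - d - 42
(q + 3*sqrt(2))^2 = q^2 + 6*sqrt(2)*q + 18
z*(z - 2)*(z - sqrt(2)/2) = z^3 - 2*z^2 - sqrt(2)*z^2/2 + sqrt(2)*z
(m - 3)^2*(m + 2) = m^3 - 4*m^2 - 3*m + 18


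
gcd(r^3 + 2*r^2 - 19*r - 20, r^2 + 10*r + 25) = r + 5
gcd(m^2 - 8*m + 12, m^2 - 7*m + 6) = m - 6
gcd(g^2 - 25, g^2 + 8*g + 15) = g + 5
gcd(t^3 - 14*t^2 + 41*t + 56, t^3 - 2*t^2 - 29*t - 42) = t - 7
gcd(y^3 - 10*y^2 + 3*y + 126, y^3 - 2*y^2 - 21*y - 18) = y^2 - 3*y - 18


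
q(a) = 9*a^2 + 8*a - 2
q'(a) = 18*a + 8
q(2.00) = 50.00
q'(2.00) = 44.00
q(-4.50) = 144.25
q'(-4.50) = -73.00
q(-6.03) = 277.01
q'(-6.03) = -100.54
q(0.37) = 2.19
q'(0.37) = 14.66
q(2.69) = 84.64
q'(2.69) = 56.42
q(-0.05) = -2.38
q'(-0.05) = 7.10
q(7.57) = 574.30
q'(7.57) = 144.26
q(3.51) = 136.96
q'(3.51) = 71.18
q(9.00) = 799.00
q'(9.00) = 170.00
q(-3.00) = 55.00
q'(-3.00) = -46.00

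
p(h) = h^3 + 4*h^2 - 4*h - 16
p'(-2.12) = -7.48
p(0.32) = -16.84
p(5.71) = 277.75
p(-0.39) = -13.89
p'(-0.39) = -6.66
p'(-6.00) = 56.00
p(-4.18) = -2.43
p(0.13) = -16.45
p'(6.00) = 152.00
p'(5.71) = 139.49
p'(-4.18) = 14.98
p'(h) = 3*h^2 + 8*h - 4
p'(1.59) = 16.30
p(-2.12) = 0.93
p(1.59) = -8.23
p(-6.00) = -64.00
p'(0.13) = -2.91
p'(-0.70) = -8.13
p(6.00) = 320.00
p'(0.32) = -1.13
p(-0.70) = -11.58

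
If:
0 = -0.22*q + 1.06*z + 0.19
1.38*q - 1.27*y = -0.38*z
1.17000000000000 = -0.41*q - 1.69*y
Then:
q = -0.46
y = -0.58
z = -0.27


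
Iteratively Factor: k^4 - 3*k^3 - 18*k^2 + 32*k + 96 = (k - 4)*(k^3 + k^2 - 14*k - 24) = (k - 4)*(k + 3)*(k^2 - 2*k - 8) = (k - 4)*(k + 2)*(k + 3)*(k - 4)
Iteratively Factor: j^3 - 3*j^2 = (j)*(j^2 - 3*j) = j*(j - 3)*(j)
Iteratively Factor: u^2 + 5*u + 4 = (u + 4)*(u + 1)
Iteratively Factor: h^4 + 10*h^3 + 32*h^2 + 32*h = (h + 4)*(h^3 + 6*h^2 + 8*h) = (h + 4)^2*(h^2 + 2*h) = (h + 2)*(h + 4)^2*(h)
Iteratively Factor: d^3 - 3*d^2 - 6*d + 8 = (d - 1)*(d^2 - 2*d - 8) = (d - 1)*(d + 2)*(d - 4)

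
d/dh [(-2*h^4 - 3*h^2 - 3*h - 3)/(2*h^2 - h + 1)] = (-8*h^5 + 6*h^4 - 8*h^3 + 9*h^2 + 6*h - 6)/(4*h^4 - 4*h^3 + 5*h^2 - 2*h + 1)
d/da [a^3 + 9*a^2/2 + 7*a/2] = 3*a^2 + 9*a + 7/2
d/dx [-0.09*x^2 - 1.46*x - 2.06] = -0.18*x - 1.46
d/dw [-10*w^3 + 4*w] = 4 - 30*w^2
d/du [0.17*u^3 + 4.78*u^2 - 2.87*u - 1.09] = 0.51*u^2 + 9.56*u - 2.87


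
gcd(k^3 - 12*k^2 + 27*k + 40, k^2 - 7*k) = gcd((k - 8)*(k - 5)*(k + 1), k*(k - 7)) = 1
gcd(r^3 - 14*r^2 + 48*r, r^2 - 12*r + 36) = r - 6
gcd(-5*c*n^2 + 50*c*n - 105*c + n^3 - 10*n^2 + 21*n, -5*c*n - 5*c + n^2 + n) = 5*c - n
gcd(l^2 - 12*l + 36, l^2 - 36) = l - 6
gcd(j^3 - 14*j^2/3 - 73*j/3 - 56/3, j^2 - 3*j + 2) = 1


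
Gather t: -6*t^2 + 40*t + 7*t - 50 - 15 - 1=-6*t^2 + 47*t - 66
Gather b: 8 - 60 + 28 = -24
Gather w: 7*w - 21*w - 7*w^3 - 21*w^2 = -7*w^3 - 21*w^2 - 14*w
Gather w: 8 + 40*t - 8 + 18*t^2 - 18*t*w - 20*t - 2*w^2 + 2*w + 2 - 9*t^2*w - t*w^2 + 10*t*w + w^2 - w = 18*t^2 + 20*t + w^2*(-t - 1) + w*(-9*t^2 - 8*t + 1) + 2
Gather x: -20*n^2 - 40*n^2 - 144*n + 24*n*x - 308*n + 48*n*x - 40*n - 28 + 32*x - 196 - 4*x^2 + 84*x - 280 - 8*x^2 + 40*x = -60*n^2 - 492*n - 12*x^2 + x*(72*n + 156) - 504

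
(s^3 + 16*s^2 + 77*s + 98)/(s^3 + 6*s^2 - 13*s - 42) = (s + 7)/(s - 3)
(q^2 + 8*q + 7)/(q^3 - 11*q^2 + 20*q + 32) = (q + 7)/(q^2 - 12*q + 32)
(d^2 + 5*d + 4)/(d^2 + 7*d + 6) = (d + 4)/(d + 6)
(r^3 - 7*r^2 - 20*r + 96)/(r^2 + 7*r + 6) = (r^3 - 7*r^2 - 20*r + 96)/(r^2 + 7*r + 6)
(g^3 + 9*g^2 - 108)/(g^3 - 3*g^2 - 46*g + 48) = (g^2 + 3*g - 18)/(g^2 - 9*g + 8)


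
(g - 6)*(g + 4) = g^2 - 2*g - 24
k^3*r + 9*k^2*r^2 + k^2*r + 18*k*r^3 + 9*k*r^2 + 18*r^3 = (k + 3*r)*(k + 6*r)*(k*r + r)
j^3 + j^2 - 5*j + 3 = (j - 1)^2*(j + 3)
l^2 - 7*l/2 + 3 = (l - 2)*(l - 3/2)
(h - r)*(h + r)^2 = h^3 + h^2*r - h*r^2 - r^3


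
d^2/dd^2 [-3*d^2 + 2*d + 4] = -6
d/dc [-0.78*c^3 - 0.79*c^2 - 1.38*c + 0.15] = -2.34*c^2 - 1.58*c - 1.38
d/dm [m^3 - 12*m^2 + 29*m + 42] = 3*m^2 - 24*m + 29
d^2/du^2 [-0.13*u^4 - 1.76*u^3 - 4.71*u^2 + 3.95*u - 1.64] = -1.56*u^2 - 10.56*u - 9.42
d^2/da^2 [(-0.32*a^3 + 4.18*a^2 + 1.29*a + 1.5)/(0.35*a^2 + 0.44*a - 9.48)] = (5.55111512312578e-17*a^5 - 8.88178419700125e-16*a^4 - 3.218814*a^3 + 92.326644*a^2 - 145.483848*a + 772.61304)/(0.042875*a^6 + 0.1617*a^5 - 3.28062*a^4 - 8.674336*a^3 + 88.857936*a^2 + 118.628928*a - 851.971392)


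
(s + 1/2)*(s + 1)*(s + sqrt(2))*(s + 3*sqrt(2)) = s^4 + 3*s^3/2 + 4*sqrt(2)*s^3 + 13*s^2/2 + 6*sqrt(2)*s^2 + 2*sqrt(2)*s + 9*s + 3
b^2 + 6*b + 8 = (b + 2)*(b + 4)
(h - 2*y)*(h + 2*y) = h^2 - 4*y^2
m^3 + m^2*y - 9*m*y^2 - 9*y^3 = (m - 3*y)*(m + y)*(m + 3*y)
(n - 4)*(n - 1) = n^2 - 5*n + 4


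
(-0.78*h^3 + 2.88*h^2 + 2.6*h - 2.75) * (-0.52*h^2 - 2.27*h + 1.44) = 0.4056*h^5 + 0.273*h^4 - 9.0128*h^3 - 0.324800000000001*h^2 + 9.9865*h - 3.96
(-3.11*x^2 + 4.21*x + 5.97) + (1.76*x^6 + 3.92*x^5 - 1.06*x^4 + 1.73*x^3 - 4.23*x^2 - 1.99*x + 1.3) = 1.76*x^6 + 3.92*x^5 - 1.06*x^4 + 1.73*x^3 - 7.34*x^2 + 2.22*x + 7.27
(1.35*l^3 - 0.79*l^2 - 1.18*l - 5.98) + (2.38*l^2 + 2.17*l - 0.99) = 1.35*l^3 + 1.59*l^2 + 0.99*l - 6.97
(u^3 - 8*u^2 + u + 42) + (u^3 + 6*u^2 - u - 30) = 2*u^3 - 2*u^2 + 12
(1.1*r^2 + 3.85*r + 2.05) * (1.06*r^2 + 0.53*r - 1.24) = 1.166*r^4 + 4.664*r^3 + 2.8495*r^2 - 3.6875*r - 2.542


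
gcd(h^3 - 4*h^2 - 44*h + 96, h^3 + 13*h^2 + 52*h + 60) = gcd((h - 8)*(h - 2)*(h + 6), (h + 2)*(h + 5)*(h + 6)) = h + 6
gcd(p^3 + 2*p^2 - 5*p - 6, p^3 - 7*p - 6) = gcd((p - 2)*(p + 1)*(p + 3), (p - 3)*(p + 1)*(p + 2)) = p + 1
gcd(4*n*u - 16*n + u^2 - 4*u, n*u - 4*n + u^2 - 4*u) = u - 4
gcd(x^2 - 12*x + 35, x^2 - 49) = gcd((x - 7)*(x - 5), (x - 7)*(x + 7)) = x - 7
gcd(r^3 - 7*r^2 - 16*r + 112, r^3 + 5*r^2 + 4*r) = r + 4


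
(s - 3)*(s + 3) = s^2 - 9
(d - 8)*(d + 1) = d^2 - 7*d - 8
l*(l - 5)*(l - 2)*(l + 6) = l^4 - l^3 - 32*l^2 + 60*l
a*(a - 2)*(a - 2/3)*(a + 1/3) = a^4 - 7*a^3/3 + 4*a^2/9 + 4*a/9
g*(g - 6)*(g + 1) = g^3 - 5*g^2 - 6*g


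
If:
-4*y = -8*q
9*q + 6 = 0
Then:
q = -2/3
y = -4/3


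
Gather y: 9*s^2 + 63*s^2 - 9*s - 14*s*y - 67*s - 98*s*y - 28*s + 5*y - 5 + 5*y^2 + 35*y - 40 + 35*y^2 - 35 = 72*s^2 - 104*s + 40*y^2 + y*(40 - 112*s) - 80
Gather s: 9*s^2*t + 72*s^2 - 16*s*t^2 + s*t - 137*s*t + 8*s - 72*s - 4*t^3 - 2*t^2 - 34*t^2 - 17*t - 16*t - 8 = s^2*(9*t + 72) + s*(-16*t^2 - 136*t - 64) - 4*t^3 - 36*t^2 - 33*t - 8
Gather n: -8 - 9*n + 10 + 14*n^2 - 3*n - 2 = 14*n^2 - 12*n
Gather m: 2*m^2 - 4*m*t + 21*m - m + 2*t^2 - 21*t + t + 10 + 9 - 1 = 2*m^2 + m*(20 - 4*t) + 2*t^2 - 20*t + 18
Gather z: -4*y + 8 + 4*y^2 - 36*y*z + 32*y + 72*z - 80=4*y^2 + 28*y + z*(72 - 36*y) - 72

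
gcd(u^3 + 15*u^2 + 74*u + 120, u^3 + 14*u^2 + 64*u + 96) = u^2 + 10*u + 24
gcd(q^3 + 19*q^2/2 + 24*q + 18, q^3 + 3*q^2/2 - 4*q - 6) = q^2 + 7*q/2 + 3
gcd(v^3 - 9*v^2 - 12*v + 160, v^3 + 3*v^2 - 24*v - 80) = v^2 - v - 20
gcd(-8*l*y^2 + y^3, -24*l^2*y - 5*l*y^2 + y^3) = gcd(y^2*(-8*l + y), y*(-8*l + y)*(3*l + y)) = -8*l*y + y^2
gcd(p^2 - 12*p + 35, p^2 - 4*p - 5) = p - 5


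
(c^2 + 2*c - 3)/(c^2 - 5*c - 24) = (c - 1)/(c - 8)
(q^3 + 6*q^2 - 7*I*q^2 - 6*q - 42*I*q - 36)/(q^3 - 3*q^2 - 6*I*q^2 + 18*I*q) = (q^2 + q*(6 - I) - 6*I)/(q*(q - 3))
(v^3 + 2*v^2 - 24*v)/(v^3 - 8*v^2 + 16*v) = (v + 6)/(v - 4)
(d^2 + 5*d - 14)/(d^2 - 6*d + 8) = (d + 7)/(d - 4)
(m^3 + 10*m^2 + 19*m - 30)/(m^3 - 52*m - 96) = (m^2 + 4*m - 5)/(m^2 - 6*m - 16)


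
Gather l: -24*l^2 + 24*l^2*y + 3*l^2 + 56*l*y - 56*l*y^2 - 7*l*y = l^2*(24*y - 21) + l*(-56*y^2 + 49*y)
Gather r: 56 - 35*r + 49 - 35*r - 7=98 - 70*r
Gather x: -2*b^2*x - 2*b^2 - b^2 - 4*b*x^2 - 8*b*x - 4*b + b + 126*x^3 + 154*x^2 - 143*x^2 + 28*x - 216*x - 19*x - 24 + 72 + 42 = -3*b^2 - 3*b + 126*x^3 + x^2*(11 - 4*b) + x*(-2*b^2 - 8*b - 207) + 90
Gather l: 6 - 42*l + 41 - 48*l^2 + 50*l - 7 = -48*l^2 + 8*l + 40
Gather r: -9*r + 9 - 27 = -9*r - 18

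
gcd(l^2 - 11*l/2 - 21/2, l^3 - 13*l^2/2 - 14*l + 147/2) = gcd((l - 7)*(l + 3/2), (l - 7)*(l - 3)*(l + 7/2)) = l - 7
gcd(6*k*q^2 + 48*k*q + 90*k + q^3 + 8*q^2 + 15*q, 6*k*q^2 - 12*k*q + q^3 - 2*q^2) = 6*k + q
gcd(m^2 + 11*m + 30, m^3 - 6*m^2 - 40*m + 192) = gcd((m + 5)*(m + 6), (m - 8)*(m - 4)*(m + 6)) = m + 6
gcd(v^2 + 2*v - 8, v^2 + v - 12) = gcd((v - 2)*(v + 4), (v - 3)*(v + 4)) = v + 4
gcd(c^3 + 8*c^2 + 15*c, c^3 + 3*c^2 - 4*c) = c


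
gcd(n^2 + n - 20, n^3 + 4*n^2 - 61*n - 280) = n + 5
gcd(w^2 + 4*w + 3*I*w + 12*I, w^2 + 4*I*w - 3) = w + 3*I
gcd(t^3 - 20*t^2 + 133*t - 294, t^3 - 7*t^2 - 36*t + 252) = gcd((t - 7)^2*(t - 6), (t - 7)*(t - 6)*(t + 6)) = t^2 - 13*t + 42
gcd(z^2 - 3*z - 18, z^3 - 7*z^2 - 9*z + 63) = z + 3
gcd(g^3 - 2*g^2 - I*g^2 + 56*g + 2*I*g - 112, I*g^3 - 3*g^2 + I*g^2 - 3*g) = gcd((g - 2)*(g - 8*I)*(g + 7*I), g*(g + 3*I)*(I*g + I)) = 1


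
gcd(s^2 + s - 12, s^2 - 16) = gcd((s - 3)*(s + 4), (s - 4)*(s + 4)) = s + 4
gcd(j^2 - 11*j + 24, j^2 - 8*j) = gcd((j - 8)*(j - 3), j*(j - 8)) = j - 8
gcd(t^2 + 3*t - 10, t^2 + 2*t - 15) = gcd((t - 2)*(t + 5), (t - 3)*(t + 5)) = t + 5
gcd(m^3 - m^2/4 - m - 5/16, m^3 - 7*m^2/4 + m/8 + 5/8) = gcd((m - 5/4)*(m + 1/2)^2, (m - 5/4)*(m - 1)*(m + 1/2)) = m^2 - 3*m/4 - 5/8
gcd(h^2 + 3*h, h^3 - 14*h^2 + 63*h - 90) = 1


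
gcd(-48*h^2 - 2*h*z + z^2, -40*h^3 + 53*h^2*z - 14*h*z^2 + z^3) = -8*h + z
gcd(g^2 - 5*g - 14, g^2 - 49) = g - 7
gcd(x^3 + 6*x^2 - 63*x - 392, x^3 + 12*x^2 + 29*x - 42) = x + 7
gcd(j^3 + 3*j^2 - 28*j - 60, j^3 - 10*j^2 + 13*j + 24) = 1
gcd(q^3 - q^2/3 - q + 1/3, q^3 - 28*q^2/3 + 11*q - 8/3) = q^2 - 4*q/3 + 1/3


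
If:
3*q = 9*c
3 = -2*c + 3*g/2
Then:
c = q/3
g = 4*q/9 + 2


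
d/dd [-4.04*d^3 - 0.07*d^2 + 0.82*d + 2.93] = -12.12*d^2 - 0.14*d + 0.82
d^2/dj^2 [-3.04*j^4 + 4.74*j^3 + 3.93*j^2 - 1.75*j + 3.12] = -36.48*j^2 + 28.44*j + 7.86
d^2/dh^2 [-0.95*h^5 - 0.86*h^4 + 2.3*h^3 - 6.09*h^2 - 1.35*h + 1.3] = -19.0*h^3 - 10.32*h^2 + 13.8*h - 12.18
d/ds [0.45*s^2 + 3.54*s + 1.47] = 0.9*s + 3.54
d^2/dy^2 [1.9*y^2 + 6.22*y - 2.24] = 3.80000000000000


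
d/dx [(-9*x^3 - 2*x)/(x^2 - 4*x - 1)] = (-9*x^4 + 72*x^3 + 29*x^2 + 2)/(x^4 - 8*x^3 + 14*x^2 + 8*x + 1)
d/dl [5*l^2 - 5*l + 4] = 10*l - 5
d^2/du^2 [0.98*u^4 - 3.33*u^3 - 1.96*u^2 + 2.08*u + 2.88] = 11.76*u^2 - 19.98*u - 3.92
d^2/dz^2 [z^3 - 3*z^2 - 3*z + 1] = 6*z - 6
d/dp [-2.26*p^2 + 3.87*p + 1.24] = 3.87 - 4.52*p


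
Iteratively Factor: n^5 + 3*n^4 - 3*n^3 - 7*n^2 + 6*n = (n - 1)*(n^4 + 4*n^3 + n^2 - 6*n) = (n - 1)*(n + 3)*(n^3 + n^2 - 2*n) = (n - 1)*(n + 2)*(n + 3)*(n^2 - n) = n*(n - 1)*(n + 2)*(n + 3)*(n - 1)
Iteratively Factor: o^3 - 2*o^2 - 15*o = (o)*(o^2 - 2*o - 15) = o*(o + 3)*(o - 5)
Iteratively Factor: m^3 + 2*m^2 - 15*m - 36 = (m + 3)*(m^2 - m - 12) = (m - 4)*(m + 3)*(m + 3)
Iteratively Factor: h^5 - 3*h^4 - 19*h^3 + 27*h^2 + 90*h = (h)*(h^4 - 3*h^3 - 19*h^2 + 27*h + 90) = h*(h - 5)*(h^3 + 2*h^2 - 9*h - 18) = h*(h - 5)*(h + 2)*(h^2 - 9) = h*(h - 5)*(h - 3)*(h + 2)*(h + 3)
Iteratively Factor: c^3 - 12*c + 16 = (c - 2)*(c^2 + 2*c - 8) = (c - 2)*(c + 4)*(c - 2)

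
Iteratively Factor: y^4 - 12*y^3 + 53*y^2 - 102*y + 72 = (y - 3)*(y^3 - 9*y^2 + 26*y - 24) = (y - 4)*(y - 3)*(y^2 - 5*y + 6) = (y - 4)*(y - 3)^2*(y - 2)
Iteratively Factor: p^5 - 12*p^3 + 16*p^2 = (p)*(p^4 - 12*p^2 + 16*p) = p*(p - 2)*(p^3 + 2*p^2 - 8*p) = p*(p - 2)^2*(p^2 + 4*p) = p^2*(p - 2)^2*(p + 4)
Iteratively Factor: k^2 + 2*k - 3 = (k - 1)*(k + 3)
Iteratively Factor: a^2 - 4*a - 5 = (a + 1)*(a - 5)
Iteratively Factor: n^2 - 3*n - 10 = (n + 2)*(n - 5)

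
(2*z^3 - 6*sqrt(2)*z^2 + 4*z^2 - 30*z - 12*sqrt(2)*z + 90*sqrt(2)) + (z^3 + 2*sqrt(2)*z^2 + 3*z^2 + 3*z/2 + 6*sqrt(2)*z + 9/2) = 3*z^3 - 4*sqrt(2)*z^2 + 7*z^2 - 57*z/2 - 6*sqrt(2)*z + 9/2 + 90*sqrt(2)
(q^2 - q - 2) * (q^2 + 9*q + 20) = q^4 + 8*q^3 + 9*q^2 - 38*q - 40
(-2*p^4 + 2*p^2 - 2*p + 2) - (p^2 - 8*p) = -2*p^4 + p^2 + 6*p + 2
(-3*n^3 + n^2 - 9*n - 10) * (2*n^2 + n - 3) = -6*n^5 - n^4 - 8*n^3 - 32*n^2 + 17*n + 30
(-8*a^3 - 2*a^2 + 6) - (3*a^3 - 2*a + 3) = -11*a^3 - 2*a^2 + 2*a + 3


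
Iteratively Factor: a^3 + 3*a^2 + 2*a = (a + 1)*(a^2 + 2*a) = (a + 1)*(a + 2)*(a)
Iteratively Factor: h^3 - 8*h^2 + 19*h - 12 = (h - 1)*(h^2 - 7*h + 12) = (h - 3)*(h - 1)*(h - 4)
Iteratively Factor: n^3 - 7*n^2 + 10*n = (n)*(n^2 - 7*n + 10) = n*(n - 2)*(n - 5)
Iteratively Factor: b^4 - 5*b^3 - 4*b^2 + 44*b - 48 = (b - 2)*(b^3 - 3*b^2 - 10*b + 24) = (b - 2)^2*(b^2 - b - 12) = (b - 2)^2*(b + 3)*(b - 4)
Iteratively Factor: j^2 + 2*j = (j)*(j + 2)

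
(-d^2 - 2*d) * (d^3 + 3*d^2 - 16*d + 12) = -d^5 - 5*d^4 + 10*d^3 + 20*d^2 - 24*d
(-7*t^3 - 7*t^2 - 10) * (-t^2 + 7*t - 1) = 7*t^5 - 42*t^4 - 42*t^3 + 17*t^2 - 70*t + 10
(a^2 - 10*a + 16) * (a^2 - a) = a^4 - 11*a^3 + 26*a^2 - 16*a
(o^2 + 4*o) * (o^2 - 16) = o^4 + 4*o^3 - 16*o^2 - 64*o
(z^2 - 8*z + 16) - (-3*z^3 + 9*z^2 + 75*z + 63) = 3*z^3 - 8*z^2 - 83*z - 47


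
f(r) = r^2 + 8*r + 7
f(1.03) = 16.30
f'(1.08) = 10.16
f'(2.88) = 13.76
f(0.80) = 14.04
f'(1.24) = 10.48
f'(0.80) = 9.60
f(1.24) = 18.46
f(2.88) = 38.33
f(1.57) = 22.02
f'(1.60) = 11.20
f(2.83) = 37.65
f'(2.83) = 13.66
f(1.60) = 22.36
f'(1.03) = 10.06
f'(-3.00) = 2.00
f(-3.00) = -8.00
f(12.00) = 247.00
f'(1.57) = 11.14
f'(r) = 2*r + 8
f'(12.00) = 32.00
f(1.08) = 16.81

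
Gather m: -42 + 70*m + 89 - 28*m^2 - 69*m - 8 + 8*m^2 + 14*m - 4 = -20*m^2 + 15*m + 35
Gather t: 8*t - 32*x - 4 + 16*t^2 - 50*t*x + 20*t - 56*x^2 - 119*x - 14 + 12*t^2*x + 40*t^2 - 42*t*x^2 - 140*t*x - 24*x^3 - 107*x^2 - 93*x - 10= t^2*(12*x + 56) + t*(-42*x^2 - 190*x + 28) - 24*x^3 - 163*x^2 - 244*x - 28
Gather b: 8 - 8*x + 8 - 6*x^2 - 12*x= -6*x^2 - 20*x + 16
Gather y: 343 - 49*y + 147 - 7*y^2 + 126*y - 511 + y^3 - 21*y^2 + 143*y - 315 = y^3 - 28*y^2 + 220*y - 336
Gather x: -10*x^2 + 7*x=-10*x^2 + 7*x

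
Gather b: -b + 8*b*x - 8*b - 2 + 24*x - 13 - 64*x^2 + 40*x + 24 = b*(8*x - 9) - 64*x^2 + 64*x + 9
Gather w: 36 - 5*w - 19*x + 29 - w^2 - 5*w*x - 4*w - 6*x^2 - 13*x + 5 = -w^2 + w*(-5*x - 9) - 6*x^2 - 32*x + 70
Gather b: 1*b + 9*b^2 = 9*b^2 + b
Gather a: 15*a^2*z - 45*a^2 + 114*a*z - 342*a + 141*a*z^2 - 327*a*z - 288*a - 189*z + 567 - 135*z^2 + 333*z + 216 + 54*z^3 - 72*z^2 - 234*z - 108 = a^2*(15*z - 45) + a*(141*z^2 - 213*z - 630) + 54*z^3 - 207*z^2 - 90*z + 675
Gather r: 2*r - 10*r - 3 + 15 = 12 - 8*r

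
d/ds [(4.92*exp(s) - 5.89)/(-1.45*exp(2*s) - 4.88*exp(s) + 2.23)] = (7.134*exp(2*s) - 17.081*exp(s) - 17.7716)*exp(s)/(2.1025*exp(4*s) + 14.152*exp(3*s) + 17.3474*exp(2*s) - 21.7648*exp(s) + 4.9729)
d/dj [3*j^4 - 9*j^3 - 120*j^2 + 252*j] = 12*j^3 - 27*j^2 - 240*j + 252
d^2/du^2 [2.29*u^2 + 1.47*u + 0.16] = 4.58000000000000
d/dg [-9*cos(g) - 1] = 9*sin(g)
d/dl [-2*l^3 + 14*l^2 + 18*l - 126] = -6*l^2 + 28*l + 18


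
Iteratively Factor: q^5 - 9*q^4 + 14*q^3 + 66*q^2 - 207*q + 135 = (q - 5)*(q^4 - 4*q^3 - 6*q^2 + 36*q - 27) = (q - 5)*(q + 3)*(q^3 - 7*q^2 + 15*q - 9) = (q - 5)*(q - 3)*(q + 3)*(q^2 - 4*q + 3) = (q - 5)*(q - 3)*(q - 1)*(q + 3)*(q - 3)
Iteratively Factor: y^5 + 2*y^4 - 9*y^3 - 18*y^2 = (y - 3)*(y^4 + 5*y^3 + 6*y^2) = (y - 3)*(y + 2)*(y^3 + 3*y^2) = y*(y - 3)*(y + 2)*(y^2 + 3*y) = y*(y - 3)*(y + 2)*(y + 3)*(y)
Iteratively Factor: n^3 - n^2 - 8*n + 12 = (n - 2)*(n^2 + n - 6) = (n - 2)*(n + 3)*(n - 2)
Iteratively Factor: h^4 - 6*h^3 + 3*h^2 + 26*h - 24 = (h + 2)*(h^3 - 8*h^2 + 19*h - 12) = (h - 4)*(h + 2)*(h^2 - 4*h + 3) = (h - 4)*(h - 1)*(h + 2)*(h - 3)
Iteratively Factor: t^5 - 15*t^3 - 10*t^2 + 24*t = (t + 3)*(t^4 - 3*t^3 - 6*t^2 + 8*t) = (t - 4)*(t + 3)*(t^3 + t^2 - 2*t) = t*(t - 4)*(t + 3)*(t^2 + t - 2) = t*(t - 4)*(t + 2)*(t + 3)*(t - 1)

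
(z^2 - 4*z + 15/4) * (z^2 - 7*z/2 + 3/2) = z^4 - 15*z^3/2 + 77*z^2/4 - 153*z/8 + 45/8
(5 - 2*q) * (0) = 0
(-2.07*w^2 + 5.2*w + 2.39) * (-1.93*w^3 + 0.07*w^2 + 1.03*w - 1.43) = 3.9951*w^5 - 10.1809*w^4 - 6.3808*w^3 + 8.4834*w^2 - 4.9743*w - 3.4177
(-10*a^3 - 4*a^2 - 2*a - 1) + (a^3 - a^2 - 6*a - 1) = -9*a^3 - 5*a^2 - 8*a - 2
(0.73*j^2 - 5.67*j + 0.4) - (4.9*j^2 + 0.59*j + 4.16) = -4.17*j^2 - 6.26*j - 3.76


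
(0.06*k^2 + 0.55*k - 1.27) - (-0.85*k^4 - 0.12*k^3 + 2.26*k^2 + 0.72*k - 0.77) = 0.85*k^4 + 0.12*k^3 - 2.2*k^2 - 0.17*k - 0.5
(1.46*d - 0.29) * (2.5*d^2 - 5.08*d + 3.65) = 3.65*d^3 - 8.1418*d^2 + 6.8022*d - 1.0585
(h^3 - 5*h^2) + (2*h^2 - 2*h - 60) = h^3 - 3*h^2 - 2*h - 60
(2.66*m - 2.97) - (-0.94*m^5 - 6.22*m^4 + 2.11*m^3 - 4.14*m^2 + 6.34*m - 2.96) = 0.94*m^5 + 6.22*m^4 - 2.11*m^3 + 4.14*m^2 - 3.68*m - 0.0100000000000002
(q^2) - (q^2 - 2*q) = 2*q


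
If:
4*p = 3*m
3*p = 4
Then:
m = 16/9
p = 4/3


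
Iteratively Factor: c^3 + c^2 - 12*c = (c + 4)*(c^2 - 3*c) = (c - 3)*(c + 4)*(c)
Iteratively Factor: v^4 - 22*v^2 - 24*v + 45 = (v - 5)*(v^3 + 5*v^2 + 3*v - 9) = (v - 5)*(v - 1)*(v^2 + 6*v + 9) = (v - 5)*(v - 1)*(v + 3)*(v + 3)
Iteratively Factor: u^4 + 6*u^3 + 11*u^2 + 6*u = (u)*(u^3 + 6*u^2 + 11*u + 6) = u*(u + 3)*(u^2 + 3*u + 2) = u*(u + 2)*(u + 3)*(u + 1)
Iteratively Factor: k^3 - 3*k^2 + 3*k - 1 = (k - 1)*(k^2 - 2*k + 1) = (k - 1)^2*(k - 1)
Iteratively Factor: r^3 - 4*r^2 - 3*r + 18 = (r - 3)*(r^2 - r - 6) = (r - 3)^2*(r + 2)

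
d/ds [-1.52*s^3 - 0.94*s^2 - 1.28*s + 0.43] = -4.56*s^2 - 1.88*s - 1.28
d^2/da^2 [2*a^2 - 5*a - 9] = 4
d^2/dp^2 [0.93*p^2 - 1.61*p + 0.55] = 1.86000000000000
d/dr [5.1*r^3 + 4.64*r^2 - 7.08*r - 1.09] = 15.3*r^2 + 9.28*r - 7.08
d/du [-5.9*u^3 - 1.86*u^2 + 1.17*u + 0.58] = -17.7*u^2 - 3.72*u + 1.17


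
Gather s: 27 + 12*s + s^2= s^2 + 12*s + 27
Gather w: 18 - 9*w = 18 - 9*w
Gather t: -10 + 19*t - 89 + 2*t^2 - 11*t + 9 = 2*t^2 + 8*t - 90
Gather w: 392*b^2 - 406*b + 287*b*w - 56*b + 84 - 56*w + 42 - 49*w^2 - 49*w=392*b^2 - 462*b - 49*w^2 + w*(287*b - 105) + 126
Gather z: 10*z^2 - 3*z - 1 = 10*z^2 - 3*z - 1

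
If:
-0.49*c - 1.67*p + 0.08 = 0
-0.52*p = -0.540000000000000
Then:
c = -3.38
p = 1.04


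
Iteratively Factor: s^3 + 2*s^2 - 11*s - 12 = (s + 4)*(s^2 - 2*s - 3) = (s - 3)*(s + 4)*(s + 1)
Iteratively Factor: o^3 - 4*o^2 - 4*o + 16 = (o + 2)*(o^2 - 6*o + 8) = (o - 2)*(o + 2)*(o - 4)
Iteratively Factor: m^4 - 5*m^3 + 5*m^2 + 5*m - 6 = (m + 1)*(m^3 - 6*m^2 + 11*m - 6) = (m - 2)*(m + 1)*(m^2 - 4*m + 3) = (m - 3)*(m - 2)*(m + 1)*(m - 1)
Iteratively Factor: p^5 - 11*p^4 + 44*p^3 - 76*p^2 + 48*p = (p - 3)*(p^4 - 8*p^3 + 20*p^2 - 16*p) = p*(p - 3)*(p^3 - 8*p^2 + 20*p - 16) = p*(p - 3)*(p - 2)*(p^2 - 6*p + 8) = p*(p - 4)*(p - 3)*(p - 2)*(p - 2)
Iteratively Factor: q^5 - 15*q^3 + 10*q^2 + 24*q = (q - 3)*(q^4 + 3*q^3 - 6*q^2 - 8*q) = (q - 3)*(q - 2)*(q^3 + 5*q^2 + 4*q) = (q - 3)*(q - 2)*(q + 1)*(q^2 + 4*q) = q*(q - 3)*(q - 2)*(q + 1)*(q + 4)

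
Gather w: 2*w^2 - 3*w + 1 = 2*w^2 - 3*w + 1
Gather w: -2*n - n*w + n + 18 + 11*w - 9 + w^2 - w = -n + w^2 + w*(10 - n) + 9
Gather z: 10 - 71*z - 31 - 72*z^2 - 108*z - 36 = -72*z^2 - 179*z - 57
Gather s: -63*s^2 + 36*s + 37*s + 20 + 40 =-63*s^2 + 73*s + 60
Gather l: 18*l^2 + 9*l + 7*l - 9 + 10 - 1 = 18*l^2 + 16*l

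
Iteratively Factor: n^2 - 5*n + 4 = (n - 1)*(n - 4)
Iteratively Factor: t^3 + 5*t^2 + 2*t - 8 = (t + 4)*(t^2 + t - 2) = (t - 1)*(t + 4)*(t + 2)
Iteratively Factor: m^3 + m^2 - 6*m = (m - 2)*(m^2 + 3*m) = m*(m - 2)*(m + 3)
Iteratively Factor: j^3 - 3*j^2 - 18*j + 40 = (j - 5)*(j^2 + 2*j - 8) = (j - 5)*(j + 4)*(j - 2)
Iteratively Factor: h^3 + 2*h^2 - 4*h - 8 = (h + 2)*(h^2 - 4) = (h - 2)*(h + 2)*(h + 2)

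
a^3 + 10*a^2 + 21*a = a*(a + 3)*(a + 7)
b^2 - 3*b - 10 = (b - 5)*(b + 2)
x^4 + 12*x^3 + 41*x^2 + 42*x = x*(x + 2)*(x + 3)*(x + 7)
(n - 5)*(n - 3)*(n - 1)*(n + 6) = n^4 - 3*n^3 - 31*n^2 + 123*n - 90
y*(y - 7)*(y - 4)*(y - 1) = y^4 - 12*y^3 + 39*y^2 - 28*y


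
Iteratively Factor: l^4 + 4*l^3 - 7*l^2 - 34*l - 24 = (l + 1)*(l^3 + 3*l^2 - 10*l - 24) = (l - 3)*(l + 1)*(l^2 + 6*l + 8) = (l - 3)*(l + 1)*(l + 2)*(l + 4)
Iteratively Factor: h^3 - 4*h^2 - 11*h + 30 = (h - 2)*(h^2 - 2*h - 15) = (h - 2)*(h + 3)*(h - 5)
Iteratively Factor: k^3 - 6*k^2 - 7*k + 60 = (k - 4)*(k^2 - 2*k - 15) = (k - 4)*(k + 3)*(k - 5)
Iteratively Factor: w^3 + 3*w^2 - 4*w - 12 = (w + 2)*(w^2 + w - 6) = (w + 2)*(w + 3)*(w - 2)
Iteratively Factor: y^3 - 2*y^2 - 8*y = (y - 4)*(y^2 + 2*y) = y*(y - 4)*(y + 2)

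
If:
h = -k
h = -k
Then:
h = -k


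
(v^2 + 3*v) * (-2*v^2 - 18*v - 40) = -2*v^4 - 24*v^3 - 94*v^2 - 120*v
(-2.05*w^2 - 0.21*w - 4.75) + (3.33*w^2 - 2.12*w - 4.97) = 1.28*w^2 - 2.33*w - 9.72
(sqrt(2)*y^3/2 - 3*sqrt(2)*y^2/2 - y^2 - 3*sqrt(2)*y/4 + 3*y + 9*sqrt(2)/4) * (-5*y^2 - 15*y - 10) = -5*sqrt(2)*y^5/2 + 5*y^4 + 85*sqrt(2)*y^3/4 - 35*y^2 + 15*sqrt(2)*y^2 - 105*sqrt(2)*y/4 - 30*y - 45*sqrt(2)/2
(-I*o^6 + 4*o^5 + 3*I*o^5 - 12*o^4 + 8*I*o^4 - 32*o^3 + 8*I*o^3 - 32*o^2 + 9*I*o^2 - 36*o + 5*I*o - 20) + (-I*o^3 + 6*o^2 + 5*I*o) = -I*o^6 + 4*o^5 + 3*I*o^5 - 12*o^4 + 8*I*o^4 - 32*o^3 + 7*I*o^3 - 26*o^2 + 9*I*o^2 - 36*o + 10*I*o - 20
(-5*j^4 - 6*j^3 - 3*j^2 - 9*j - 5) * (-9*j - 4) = 45*j^5 + 74*j^4 + 51*j^3 + 93*j^2 + 81*j + 20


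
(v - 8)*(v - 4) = v^2 - 12*v + 32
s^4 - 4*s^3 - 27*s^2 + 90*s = s*(s - 6)*(s - 3)*(s + 5)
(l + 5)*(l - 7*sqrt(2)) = l^2 - 7*sqrt(2)*l + 5*l - 35*sqrt(2)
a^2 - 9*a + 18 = (a - 6)*(a - 3)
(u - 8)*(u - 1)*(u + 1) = u^3 - 8*u^2 - u + 8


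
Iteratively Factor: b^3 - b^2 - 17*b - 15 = (b + 3)*(b^2 - 4*b - 5) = (b + 1)*(b + 3)*(b - 5)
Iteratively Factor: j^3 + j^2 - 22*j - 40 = (j - 5)*(j^2 + 6*j + 8) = (j - 5)*(j + 4)*(j + 2)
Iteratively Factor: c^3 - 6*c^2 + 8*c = (c - 2)*(c^2 - 4*c) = c*(c - 2)*(c - 4)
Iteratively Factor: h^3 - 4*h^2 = (h)*(h^2 - 4*h) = h*(h - 4)*(h)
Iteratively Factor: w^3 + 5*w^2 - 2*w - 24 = (w + 3)*(w^2 + 2*w - 8) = (w - 2)*(w + 3)*(w + 4)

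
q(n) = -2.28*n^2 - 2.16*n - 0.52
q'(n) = -4.56*n - 2.16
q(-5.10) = -48.81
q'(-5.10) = 21.10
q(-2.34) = -7.95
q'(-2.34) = 8.51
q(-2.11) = -6.11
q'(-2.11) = 7.46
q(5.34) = -77.07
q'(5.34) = -26.51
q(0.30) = -1.37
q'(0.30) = -3.53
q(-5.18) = -50.51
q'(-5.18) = 21.46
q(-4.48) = -36.60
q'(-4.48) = 18.27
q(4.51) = -56.64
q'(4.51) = -22.73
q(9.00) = -204.64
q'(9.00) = -43.20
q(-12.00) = -302.92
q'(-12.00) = 52.56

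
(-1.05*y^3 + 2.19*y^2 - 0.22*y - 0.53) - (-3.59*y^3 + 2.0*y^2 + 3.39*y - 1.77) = 2.54*y^3 + 0.19*y^2 - 3.61*y + 1.24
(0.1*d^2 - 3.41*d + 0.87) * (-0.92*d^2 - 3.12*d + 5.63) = -0.092*d^4 + 2.8252*d^3 + 10.4018*d^2 - 21.9127*d + 4.8981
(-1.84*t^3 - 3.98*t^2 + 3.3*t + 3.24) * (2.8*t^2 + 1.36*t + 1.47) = -5.152*t^5 - 13.6464*t^4 + 1.1224*t^3 + 7.7094*t^2 + 9.2574*t + 4.7628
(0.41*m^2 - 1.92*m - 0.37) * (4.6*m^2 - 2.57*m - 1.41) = 1.886*m^4 - 9.8857*m^3 + 2.6543*m^2 + 3.6581*m + 0.5217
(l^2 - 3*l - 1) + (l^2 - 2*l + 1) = 2*l^2 - 5*l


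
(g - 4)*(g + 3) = g^2 - g - 12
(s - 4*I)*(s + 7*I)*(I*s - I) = I*s^3 - 3*s^2 - I*s^2 + 3*s + 28*I*s - 28*I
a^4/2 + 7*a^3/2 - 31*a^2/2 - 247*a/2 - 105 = (a/2 + 1/2)*(a - 6)*(a + 5)*(a + 7)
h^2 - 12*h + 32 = (h - 8)*(h - 4)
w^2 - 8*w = w*(w - 8)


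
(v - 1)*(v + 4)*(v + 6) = v^3 + 9*v^2 + 14*v - 24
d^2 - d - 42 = (d - 7)*(d + 6)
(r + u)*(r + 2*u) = r^2 + 3*r*u + 2*u^2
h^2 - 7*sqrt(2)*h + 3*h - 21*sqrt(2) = (h + 3)*(h - 7*sqrt(2))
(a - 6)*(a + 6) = a^2 - 36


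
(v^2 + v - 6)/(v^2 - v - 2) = (v + 3)/(v + 1)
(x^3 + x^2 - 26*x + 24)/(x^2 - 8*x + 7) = (x^2 + 2*x - 24)/(x - 7)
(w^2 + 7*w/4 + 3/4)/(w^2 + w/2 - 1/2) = (4*w + 3)/(2*(2*w - 1))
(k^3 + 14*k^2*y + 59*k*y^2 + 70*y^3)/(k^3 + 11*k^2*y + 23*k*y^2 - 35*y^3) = (-k - 2*y)/(-k + y)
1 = 1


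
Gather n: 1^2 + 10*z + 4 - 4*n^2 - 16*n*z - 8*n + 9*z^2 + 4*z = -4*n^2 + n*(-16*z - 8) + 9*z^2 + 14*z + 5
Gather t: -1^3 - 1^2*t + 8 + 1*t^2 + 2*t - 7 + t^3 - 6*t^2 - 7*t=t^3 - 5*t^2 - 6*t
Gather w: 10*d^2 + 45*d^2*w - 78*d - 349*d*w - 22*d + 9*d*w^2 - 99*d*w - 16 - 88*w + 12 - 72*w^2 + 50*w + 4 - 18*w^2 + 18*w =10*d^2 - 100*d + w^2*(9*d - 90) + w*(45*d^2 - 448*d - 20)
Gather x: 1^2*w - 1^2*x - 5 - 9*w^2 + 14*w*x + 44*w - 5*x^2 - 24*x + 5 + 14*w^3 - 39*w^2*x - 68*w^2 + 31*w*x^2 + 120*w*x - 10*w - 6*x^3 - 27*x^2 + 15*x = 14*w^3 - 77*w^2 + 35*w - 6*x^3 + x^2*(31*w - 32) + x*(-39*w^2 + 134*w - 10)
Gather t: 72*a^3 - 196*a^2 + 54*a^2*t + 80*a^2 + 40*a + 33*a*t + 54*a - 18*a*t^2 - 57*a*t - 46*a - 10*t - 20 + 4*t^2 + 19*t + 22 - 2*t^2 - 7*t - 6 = 72*a^3 - 116*a^2 + 48*a + t^2*(2 - 18*a) + t*(54*a^2 - 24*a + 2) - 4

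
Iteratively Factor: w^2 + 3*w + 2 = (w + 1)*(w + 2)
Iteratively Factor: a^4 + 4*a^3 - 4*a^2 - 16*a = (a + 4)*(a^3 - 4*a) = (a - 2)*(a + 4)*(a^2 + 2*a) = a*(a - 2)*(a + 4)*(a + 2)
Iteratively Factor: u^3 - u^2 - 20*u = (u)*(u^2 - u - 20) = u*(u - 5)*(u + 4)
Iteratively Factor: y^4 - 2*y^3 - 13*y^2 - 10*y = (y + 2)*(y^3 - 4*y^2 - 5*y) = y*(y + 2)*(y^2 - 4*y - 5) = y*(y + 1)*(y + 2)*(y - 5)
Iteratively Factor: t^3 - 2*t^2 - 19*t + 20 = (t + 4)*(t^2 - 6*t + 5) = (t - 1)*(t + 4)*(t - 5)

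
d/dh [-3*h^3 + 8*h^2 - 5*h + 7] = -9*h^2 + 16*h - 5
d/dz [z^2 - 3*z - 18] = 2*z - 3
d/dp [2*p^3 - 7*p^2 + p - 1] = 6*p^2 - 14*p + 1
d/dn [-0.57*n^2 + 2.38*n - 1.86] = 2.38 - 1.14*n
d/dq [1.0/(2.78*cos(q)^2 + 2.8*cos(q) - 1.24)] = (5.56*cos(q) + 2.8)*sin(q)/(2.78*cos(q)^2 + 2.8*cos(q) - 1.24)^2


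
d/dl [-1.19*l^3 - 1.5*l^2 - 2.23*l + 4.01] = -3.57*l^2 - 3.0*l - 2.23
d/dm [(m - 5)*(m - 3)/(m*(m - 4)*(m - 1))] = (-m^4 + 16*m^3 - 81*m^2 + 150*m - 60)/(m^2*(m^4 - 10*m^3 + 33*m^2 - 40*m + 16))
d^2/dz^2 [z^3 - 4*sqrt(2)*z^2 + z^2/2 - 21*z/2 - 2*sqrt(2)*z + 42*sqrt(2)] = 6*z - 8*sqrt(2) + 1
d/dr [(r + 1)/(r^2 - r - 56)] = (r^2 - r - (r + 1)*(2*r - 1) - 56)/(-r^2 + r + 56)^2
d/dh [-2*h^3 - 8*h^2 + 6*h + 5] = -6*h^2 - 16*h + 6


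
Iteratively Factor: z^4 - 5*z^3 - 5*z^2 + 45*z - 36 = (z - 4)*(z^3 - z^2 - 9*z + 9) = (z - 4)*(z - 3)*(z^2 + 2*z - 3) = (z - 4)*(z - 3)*(z - 1)*(z + 3)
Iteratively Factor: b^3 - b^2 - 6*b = (b + 2)*(b^2 - 3*b) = b*(b + 2)*(b - 3)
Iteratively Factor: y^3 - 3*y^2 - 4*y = (y)*(y^2 - 3*y - 4) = y*(y + 1)*(y - 4)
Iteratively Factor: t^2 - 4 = (t + 2)*(t - 2)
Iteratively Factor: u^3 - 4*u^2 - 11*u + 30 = (u - 2)*(u^2 - 2*u - 15) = (u - 2)*(u + 3)*(u - 5)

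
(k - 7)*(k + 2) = k^2 - 5*k - 14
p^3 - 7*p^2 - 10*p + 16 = (p - 8)*(p - 1)*(p + 2)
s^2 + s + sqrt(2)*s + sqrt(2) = (s + 1)*(s + sqrt(2))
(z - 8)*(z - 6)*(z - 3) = z^3 - 17*z^2 + 90*z - 144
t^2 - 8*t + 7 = (t - 7)*(t - 1)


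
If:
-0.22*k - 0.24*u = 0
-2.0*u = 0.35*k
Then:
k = 0.00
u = 0.00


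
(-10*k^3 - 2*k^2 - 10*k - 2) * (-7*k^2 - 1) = 70*k^5 + 14*k^4 + 80*k^3 + 16*k^2 + 10*k + 2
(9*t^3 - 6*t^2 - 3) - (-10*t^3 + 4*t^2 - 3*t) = 19*t^3 - 10*t^2 + 3*t - 3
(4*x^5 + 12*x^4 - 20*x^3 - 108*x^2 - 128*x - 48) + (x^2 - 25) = 4*x^5 + 12*x^4 - 20*x^3 - 107*x^2 - 128*x - 73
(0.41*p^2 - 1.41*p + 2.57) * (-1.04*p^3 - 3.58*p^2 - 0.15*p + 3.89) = -0.4264*p^5 - 0.00140000000000007*p^4 + 2.3135*p^3 - 7.3942*p^2 - 5.8704*p + 9.9973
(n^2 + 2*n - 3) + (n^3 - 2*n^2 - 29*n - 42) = n^3 - n^2 - 27*n - 45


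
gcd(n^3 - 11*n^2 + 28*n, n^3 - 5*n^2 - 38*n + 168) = n^2 - 11*n + 28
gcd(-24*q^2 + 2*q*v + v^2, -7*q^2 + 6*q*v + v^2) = 1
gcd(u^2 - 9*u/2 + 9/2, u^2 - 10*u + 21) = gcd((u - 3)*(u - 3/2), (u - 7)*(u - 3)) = u - 3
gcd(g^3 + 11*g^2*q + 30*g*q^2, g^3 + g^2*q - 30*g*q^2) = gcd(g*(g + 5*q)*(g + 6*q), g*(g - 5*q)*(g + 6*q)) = g^2 + 6*g*q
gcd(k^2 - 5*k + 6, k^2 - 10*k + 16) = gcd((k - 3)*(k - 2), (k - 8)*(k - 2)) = k - 2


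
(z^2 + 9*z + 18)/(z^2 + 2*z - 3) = (z + 6)/(z - 1)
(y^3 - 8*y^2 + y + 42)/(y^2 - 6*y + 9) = (y^2 - 5*y - 14)/(y - 3)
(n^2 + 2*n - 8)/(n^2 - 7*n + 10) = (n + 4)/(n - 5)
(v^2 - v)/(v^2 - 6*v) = (v - 1)/(v - 6)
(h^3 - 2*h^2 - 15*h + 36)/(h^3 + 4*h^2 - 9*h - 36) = (h - 3)/(h + 3)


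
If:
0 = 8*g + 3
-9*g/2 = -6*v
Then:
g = -3/8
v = -9/32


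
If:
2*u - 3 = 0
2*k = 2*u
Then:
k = 3/2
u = 3/2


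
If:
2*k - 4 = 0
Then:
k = 2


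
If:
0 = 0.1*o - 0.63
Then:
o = 6.30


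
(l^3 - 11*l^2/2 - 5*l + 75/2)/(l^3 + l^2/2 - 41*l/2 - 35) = (2*l^2 - l - 15)/(2*l^2 + 11*l + 14)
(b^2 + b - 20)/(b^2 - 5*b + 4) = (b + 5)/(b - 1)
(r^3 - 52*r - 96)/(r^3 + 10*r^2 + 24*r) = (r^2 - 6*r - 16)/(r*(r + 4))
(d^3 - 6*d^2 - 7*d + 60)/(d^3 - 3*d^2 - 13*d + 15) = (d - 4)/(d - 1)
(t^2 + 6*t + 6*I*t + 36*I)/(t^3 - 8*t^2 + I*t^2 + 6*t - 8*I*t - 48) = (t^2 + t*(6 + 6*I) + 36*I)/(t^3 + t^2*(-8 + I) + t*(6 - 8*I) - 48)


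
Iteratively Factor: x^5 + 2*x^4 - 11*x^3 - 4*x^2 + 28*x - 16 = (x + 4)*(x^4 - 2*x^3 - 3*x^2 + 8*x - 4) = (x + 2)*(x + 4)*(x^3 - 4*x^2 + 5*x - 2) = (x - 1)*(x + 2)*(x + 4)*(x^2 - 3*x + 2) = (x - 1)^2*(x + 2)*(x + 4)*(x - 2)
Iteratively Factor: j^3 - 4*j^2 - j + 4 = (j + 1)*(j^2 - 5*j + 4) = (j - 1)*(j + 1)*(j - 4)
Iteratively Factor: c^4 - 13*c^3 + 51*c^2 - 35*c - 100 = (c - 5)*(c^3 - 8*c^2 + 11*c + 20) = (c - 5)^2*(c^2 - 3*c - 4) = (c - 5)^2*(c + 1)*(c - 4)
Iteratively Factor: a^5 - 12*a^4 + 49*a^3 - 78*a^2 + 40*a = (a - 5)*(a^4 - 7*a^3 + 14*a^2 - 8*a) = (a - 5)*(a - 4)*(a^3 - 3*a^2 + 2*a) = (a - 5)*(a - 4)*(a - 1)*(a^2 - 2*a) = (a - 5)*(a - 4)*(a - 2)*(a - 1)*(a)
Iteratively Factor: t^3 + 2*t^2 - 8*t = (t)*(t^2 + 2*t - 8) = t*(t + 4)*(t - 2)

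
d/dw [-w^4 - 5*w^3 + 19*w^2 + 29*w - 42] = -4*w^3 - 15*w^2 + 38*w + 29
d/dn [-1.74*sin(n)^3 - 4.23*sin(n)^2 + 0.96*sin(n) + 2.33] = (-5.22*sin(n)^2 - 8.46*sin(n) + 0.96)*cos(n)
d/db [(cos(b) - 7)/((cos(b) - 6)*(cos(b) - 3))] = (cos(b)^2 - 14*cos(b) + 45)*sin(b)/((cos(b) - 6)^2*(cos(b) - 3)^2)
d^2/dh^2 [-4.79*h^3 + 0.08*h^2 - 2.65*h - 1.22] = 0.16 - 28.74*h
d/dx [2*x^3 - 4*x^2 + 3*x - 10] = 6*x^2 - 8*x + 3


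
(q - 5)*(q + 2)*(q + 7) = q^3 + 4*q^2 - 31*q - 70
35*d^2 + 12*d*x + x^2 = (5*d + x)*(7*d + x)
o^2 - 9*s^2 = (o - 3*s)*(o + 3*s)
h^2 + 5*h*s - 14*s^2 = (h - 2*s)*(h + 7*s)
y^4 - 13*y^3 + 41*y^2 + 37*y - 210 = (y - 7)*(y - 5)*(y - 3)*(y + 2)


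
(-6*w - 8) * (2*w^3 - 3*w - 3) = -12*w^4 - 16*w^3 + 18*w^2 + 42*w + 24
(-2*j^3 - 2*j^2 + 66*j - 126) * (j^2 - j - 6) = -2*j^5 + 80*j^3 - 180*j^2 - 270*j + 756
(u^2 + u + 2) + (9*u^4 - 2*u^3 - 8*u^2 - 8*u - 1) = 9*u^4 - 2*u^3 - 7*u^2 - 7*u + 1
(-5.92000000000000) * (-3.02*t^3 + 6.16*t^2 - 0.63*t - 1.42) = 17.8784*t^3 - 36.4672*t^2 + 3.7296*t + 8.4064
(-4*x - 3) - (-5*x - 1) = x - 2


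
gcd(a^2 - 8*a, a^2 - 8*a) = a^2 - 8*a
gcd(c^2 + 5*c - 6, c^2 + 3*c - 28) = 1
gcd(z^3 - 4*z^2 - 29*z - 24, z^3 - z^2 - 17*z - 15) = z^2 + 4*z + 3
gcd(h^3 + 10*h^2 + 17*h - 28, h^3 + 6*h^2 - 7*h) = h^2 + 6*h - 7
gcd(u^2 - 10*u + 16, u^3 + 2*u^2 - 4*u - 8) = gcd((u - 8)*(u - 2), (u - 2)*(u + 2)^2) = u - 2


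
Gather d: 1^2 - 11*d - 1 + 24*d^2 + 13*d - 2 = 24*d^2 + 2*d - 2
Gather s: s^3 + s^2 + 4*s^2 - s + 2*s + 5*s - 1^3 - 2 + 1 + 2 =s^3 + 5*s^2 + 6*s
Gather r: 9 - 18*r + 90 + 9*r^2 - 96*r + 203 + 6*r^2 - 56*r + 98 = 15*r^2 - 170*r + 400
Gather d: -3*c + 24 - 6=18 - 3*c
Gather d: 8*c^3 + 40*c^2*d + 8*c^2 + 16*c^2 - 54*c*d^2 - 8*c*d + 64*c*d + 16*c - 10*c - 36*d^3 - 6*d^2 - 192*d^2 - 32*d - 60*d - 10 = 8*c^3 + 24*c^2 + 6*c - 36*d^3 + d^2*(-54*c - 198) + d*(40*c^2 + 56*c - 92) - 10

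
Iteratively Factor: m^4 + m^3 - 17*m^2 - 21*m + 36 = (m + 3)*(m^3 - 2*m^2 - 11*m + 12) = (m - 4)*(m + 3)*(m^2 + 2*m - 3) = (m - 4)*(m - 1)*(m + 3)*(m + 3)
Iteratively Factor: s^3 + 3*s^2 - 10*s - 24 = (s - 3)*(s^2 + 6*s + 8) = (s - 3)*(s + 4)*(s + 2)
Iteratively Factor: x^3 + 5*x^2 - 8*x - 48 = (x - 3)*(x^2 + 8*x + 16) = (x - 3)*(x + 4)*(x + 4)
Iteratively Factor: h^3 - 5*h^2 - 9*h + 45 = (h + 3)*(h^2 - 8*h + 15) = (h - 3)*(h + 3)*(h - 5)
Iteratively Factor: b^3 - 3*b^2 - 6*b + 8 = (b - 1)*(b^2 - 2*b - 8) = (b - 1)*(b + 2)*(b - 4)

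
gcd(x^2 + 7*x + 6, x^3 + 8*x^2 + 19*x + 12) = x + 1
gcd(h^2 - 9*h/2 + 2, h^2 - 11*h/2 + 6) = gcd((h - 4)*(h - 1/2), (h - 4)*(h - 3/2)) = h - 4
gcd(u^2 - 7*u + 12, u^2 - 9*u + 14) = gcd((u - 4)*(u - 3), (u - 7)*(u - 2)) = 1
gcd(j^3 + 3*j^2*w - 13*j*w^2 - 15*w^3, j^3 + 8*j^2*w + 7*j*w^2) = j + w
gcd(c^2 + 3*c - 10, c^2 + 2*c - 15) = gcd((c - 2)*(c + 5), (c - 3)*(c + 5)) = c + 5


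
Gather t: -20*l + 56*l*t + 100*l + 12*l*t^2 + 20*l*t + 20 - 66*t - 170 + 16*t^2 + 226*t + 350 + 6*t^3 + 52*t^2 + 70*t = 80*l + 6*t^3 + t^2*(12*l + 68) + t*(76*l + 230) + 200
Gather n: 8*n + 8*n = 16*n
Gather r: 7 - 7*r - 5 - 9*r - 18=-16*r - 16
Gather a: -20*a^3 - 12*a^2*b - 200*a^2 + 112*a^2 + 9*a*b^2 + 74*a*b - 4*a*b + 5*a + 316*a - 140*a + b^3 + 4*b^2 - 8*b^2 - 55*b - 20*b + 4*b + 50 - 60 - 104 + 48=-20*a^3 + a^2*(-12*b - 88) + a*(9*b^2 + 70*b + 181) + b^3 - 4*b^2 - 71*b - 66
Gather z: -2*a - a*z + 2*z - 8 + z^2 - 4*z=-2*a + z^2 + z*(-a - 2) - 8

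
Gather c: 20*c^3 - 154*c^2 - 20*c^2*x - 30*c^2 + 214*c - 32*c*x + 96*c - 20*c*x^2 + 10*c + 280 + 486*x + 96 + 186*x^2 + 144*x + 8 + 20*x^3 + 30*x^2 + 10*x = 20*c^3 + c^2*(-20*x - 184) + c*(-20*x^2 - 32*x + 320) + 20*x^3 + 216*x^2 + 640*x + 384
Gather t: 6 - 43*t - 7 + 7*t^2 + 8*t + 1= 7*t^2 - 35*t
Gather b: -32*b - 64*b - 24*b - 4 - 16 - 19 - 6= -120*b - 45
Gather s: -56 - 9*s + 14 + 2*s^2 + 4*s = 2*s^2 - 5*s - 42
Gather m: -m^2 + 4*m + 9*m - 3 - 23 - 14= -m^2 + 13*m - 40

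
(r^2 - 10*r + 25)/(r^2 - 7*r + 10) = (r - 5)/(r - 2)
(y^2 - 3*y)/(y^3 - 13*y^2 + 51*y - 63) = y/(y^2 - 10*y + 21)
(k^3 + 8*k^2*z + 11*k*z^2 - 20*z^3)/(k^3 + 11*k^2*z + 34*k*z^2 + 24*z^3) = (k^2 + 4*k*z - 5*z^2)/(k^2 + 7*k*z + 6*z^2)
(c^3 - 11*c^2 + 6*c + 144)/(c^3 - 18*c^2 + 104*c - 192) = (c + 3)/(c - 4)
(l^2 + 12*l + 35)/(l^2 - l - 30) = (l + 7)/(l - 6)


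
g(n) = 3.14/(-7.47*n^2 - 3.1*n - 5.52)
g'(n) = 3.14*(14.94*n + 3.1)/(-7.47*n^2 - 3.1*n - 5.52)^2 = (46.9116*n + 9.734)/(7.47*n^2 + 3.1*n + 5.52)^2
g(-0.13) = -0.60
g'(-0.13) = 0.13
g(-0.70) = -0.45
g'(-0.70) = -0.47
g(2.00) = -0.08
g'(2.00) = 0.06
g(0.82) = -0.24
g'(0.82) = 0.28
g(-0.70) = -0.45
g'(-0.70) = -0.47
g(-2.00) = -0.11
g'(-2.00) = -0.10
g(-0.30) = -0.60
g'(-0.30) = -0.16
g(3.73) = -0.03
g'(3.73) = 0.01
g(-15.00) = -0.00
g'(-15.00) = -0.00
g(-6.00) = -0.01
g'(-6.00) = -0.00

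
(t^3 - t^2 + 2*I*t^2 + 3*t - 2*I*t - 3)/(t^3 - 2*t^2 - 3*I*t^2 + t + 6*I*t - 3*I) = (t^2 + 2*I*t + 3)/(t^2 - t*(1 + 3*I) + 3*I)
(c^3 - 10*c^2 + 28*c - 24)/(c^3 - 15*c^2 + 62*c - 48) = (c^2 - 4*c + 4)/(c^2 - 9*c + 8)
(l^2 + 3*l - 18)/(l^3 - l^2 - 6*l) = (l + 6)/(l*(l + 2))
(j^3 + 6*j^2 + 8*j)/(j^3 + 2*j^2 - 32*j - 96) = j*(j + 2)/(j^2 - 2*j - 24)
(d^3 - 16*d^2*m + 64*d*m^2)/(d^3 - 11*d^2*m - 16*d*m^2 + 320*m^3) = d/(d + 5*m)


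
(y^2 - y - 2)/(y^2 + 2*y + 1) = (y - 2)/(y + 1)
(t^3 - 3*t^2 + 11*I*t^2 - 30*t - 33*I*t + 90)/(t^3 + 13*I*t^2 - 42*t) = (t^2 + t*(-3 + 5*I) - 15*I)/(t*(t + 7*I))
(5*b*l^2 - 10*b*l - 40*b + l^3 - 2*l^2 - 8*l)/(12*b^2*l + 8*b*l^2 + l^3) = (5*b*l^2 - 10*b*l - 40*b + l^3 - 2*l^2 - 8*l)/(l*(12*b^2 + 8*b*l + l^2))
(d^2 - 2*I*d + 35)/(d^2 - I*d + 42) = (d + 5*I)/(d + 6*I)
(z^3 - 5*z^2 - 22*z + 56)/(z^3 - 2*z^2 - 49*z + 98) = (z + 4)/(z + 7)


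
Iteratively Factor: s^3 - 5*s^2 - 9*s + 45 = (s - 3)*(s^2 - 2*s - 15) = (s - 5)*(s - 3)*(s + 3)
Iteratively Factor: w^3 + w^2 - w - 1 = (w + 1)*(w^2 - 1) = (w - 1)*(w + 1)*(w + 1)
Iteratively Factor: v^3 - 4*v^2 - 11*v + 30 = (v - 2)*(v^2 - 2*v - 15) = (v - 2)*(v + 3)*(v - 5)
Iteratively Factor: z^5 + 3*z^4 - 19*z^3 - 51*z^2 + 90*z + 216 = (z + 2)*(z^4 + z^3 - 21*z^2 - 9*z + 108) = (z + 2)*(z + 3)*(z^3 - 2*z^2 - 15*z + 36) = (z - 3)*(z + 2)*(z + 3)*(z^2 + z - 12) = (z - 3)^2*(z + 2)*(z + 3)*(z + 4)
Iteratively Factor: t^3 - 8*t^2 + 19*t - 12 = (t - 4)*(t^2 - 4*t + 3) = (t - 4)*(t - 3)*(t - 1)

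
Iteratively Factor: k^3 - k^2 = (k)*(k^2 - k) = k^2*(k - 1)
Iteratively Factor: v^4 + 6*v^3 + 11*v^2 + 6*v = (v)*(v^3 + 6*v^2 + 11*v + 6) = v*(v + 3)*(v^2 + 3*v + 2) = v*(v + 1)*(v + 3)*(v + 2)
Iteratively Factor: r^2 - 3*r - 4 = (r - 4)*(r + 1)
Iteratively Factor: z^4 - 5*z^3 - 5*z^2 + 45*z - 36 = (z - 3)*(z^3 - 2*z^2 - 11*z + 12) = (z - 3)*(z - 1)*(z^2 - z - 12) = (z - 3)*(z - 1)*(z + 3)*(z - 4)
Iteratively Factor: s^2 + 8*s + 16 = (s + 4)*(s + 4)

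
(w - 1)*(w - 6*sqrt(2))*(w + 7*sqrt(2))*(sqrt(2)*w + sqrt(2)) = sqrt(2)*w^4 + 2*w^3 - 85*sqrt(2)*w^2 - 2*w + 84*sqrt(2)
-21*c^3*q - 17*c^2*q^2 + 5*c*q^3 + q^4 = q*(-3*c + q)*(c + q)*(7*c + q)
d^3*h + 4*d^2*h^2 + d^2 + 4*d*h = d*(d + 4*h)*(d*h + 1)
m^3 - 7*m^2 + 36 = (m - 6)*(m - 3)*(m + 2)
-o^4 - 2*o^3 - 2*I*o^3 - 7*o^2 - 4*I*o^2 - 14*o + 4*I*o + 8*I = (o + 2)*(o + 4*I)*(I*o + 1)^2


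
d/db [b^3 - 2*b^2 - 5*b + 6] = 3*b^2 - 4*b - 5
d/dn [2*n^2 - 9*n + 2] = 4*n - 9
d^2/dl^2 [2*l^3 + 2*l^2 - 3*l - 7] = 12*l + 4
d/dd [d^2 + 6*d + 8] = 2*d + 6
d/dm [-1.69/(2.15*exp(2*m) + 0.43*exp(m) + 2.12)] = (7.267*exp(m) + 0.7267)*exp(m)/(2.15*exp(2*m) + 0.43*exp(m) + 2.12)^2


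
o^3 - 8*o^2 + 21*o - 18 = (o - 3)^2*(o - 2)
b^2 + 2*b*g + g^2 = (b + g)^2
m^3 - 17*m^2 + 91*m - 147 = (m - 7)^2*(m - 3)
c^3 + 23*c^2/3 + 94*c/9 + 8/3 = (c + 1/3)*(c + 4/3)*(c + 6)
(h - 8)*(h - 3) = h^2 - 11*h + 24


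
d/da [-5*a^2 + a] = 1 - 10*a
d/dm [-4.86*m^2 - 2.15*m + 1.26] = -9.72*m - 2.15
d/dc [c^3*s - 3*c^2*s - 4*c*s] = s*(3*c^2 - 6*c - 4)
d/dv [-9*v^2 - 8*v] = -18*v - 8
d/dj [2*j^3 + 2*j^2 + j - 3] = 6*j^2 + 4*j + 1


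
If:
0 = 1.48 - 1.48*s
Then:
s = 1.00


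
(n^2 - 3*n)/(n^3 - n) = (n - 3)/(n^2 - 1)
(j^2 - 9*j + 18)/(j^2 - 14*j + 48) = (j - 3)/(j - 8)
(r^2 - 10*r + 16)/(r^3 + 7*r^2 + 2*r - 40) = (r - 8)/(r^2 + 9*r + 20)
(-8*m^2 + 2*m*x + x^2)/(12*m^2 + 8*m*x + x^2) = (-8*m^2 + 2*m*x + x^2)/(12*m^2 + 8*m*x + x^2)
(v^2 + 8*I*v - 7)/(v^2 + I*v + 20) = (v^2 + 8*I*v - 7)/(v^2 + I*v + 20)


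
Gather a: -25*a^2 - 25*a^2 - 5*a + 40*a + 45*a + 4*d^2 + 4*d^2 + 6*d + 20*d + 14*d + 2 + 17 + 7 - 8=-50*a^2 + 80*a + 8*d^2 + 40*d + 18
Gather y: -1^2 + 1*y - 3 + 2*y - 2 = 3*y - 6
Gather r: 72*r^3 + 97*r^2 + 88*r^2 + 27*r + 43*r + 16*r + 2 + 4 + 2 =72*r^3 + 185*r^2 + 86*r + 8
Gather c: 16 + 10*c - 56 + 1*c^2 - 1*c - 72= c^2 + 9*c - 112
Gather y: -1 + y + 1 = y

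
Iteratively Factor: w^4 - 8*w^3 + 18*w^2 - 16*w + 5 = (w - 1)*(w^3 - 7*w^2 + 11*w - 5) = (w - 1)^2*(w^2 - 6*w + 5) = (w - 1)^3*(w - 5)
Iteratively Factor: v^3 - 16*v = (v + 4)*(v^2 - 4*v) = (v - 4)*(v + 4)*(v)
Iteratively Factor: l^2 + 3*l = (l + 3)*(l)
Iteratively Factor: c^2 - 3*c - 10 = (c + 2)*(c - 5)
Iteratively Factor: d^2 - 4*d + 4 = (d - 2)*(d - 2)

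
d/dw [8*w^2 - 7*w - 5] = 16*w - 7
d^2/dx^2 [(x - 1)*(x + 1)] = 2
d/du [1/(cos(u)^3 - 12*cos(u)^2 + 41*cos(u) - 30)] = (3*cos(u)^2 - 24*cos(u) + 41)*sin(u)/(cos(u)^3 - 12*cos(u)^2 + 41*cos(u) - 30)^2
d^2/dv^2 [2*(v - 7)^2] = 4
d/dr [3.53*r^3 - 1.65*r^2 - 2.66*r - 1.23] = 10.59*r^2 - 3.3*r - 2.66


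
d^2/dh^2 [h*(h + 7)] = 2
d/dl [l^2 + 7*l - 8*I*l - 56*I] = 2*l + 7 - 8*I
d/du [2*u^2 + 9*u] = 4*u + 9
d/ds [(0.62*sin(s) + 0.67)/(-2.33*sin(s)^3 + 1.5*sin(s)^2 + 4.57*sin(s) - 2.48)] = (2.8892*sin(s)^3 + 3.7533*sin(s)^2 - 2.01*sin(s) - 4.5995)*cos(s)/(5.4289*sin(s)^6 - 6.99*sin(s)^5 - 19.0462*sin(s)^4 + 25.2668*sin(s)^3 + 13.4449*sin(s)^2 - 22.6672*sin(s) + 6.1504)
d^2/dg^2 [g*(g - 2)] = 2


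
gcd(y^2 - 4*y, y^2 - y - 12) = y - 4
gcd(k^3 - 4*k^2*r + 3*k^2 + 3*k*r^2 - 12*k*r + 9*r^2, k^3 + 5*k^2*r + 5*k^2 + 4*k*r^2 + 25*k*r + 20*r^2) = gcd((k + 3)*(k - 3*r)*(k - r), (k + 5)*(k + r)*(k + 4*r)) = 1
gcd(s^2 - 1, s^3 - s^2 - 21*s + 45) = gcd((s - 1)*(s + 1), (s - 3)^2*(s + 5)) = 1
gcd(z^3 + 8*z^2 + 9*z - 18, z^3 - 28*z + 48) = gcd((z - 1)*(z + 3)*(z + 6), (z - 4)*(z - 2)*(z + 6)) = z + 6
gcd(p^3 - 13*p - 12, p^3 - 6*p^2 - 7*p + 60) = p^2 - p - 12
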